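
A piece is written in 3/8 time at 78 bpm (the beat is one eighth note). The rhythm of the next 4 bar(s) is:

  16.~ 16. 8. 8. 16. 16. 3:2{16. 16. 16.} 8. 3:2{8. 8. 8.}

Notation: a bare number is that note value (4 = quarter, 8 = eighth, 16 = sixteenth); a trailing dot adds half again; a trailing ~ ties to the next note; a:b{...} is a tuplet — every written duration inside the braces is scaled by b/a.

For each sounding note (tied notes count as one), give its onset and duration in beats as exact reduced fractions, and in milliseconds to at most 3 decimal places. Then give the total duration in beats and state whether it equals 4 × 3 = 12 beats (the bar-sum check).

1) 0.0ms=0b +1153.846ms=3/2b
2) 1153.846ms=3/2b +1153.846ms=3/2b
3) 2307.692ms=3b +1153.846ms=3/2b
4) 3461.538ms=9/2b +576.923ms=3/4b
5) 4038.462ms=21/4b +576.923ms=3/4b
6) 4615.385ms=6b +384.615ms=1/2b
7) 5000.0ms=13/2b +384.615ms=1/2b
8) 5384.615ms=7b +384.615ms=1/2b
9) 5769.231ms=15/2b +1153.846ms=3/2b
10) 6923.077ms=9b +769.231ms=1b
11) 7692.308ms=10b +769.231ms=1b
12) 8461.538ms=11b +769.231ms=1b
Σ=12b of 12 (78bpm 3/8) — PASS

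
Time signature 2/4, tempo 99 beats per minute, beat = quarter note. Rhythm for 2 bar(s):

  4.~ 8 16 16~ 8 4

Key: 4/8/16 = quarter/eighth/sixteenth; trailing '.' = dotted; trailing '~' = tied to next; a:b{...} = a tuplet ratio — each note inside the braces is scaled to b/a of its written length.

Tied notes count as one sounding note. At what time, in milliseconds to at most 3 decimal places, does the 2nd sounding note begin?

1. 0.0ms @ 0 + 1212.121ms (2)
2. 1212.121ms @ 2 + 151.515ms (1/4)
3. 1363.636ms @ 9/4 + 454.545ms (3/4)
4. 1818.182ms @ 3 + 606.061ms (1)

note 2 onset = 2b = 1212.121ms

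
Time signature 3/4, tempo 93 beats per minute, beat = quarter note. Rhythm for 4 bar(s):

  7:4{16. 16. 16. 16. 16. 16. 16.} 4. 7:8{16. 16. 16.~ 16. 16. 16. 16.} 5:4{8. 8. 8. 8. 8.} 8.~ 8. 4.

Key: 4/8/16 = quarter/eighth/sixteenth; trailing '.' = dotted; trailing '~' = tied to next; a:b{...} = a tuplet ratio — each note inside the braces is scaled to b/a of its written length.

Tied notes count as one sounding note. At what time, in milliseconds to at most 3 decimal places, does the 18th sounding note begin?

1. 0.0ms @ 0 + 138.249ms (3/14)
2. 138.249ms @ 3/14 + 138.249ms (3/14)
3. 276.498ms @ 3/7 + 138.249ms (3/14)
4. 414.747ms @ 9/14 + 138.249ms (3/14)
5. 552.995ms @ 6/7 + 138.249ms (3/14)
6. 691.244ms @ 15/14 + 138.249ms (3/14)
7. 829.493ms @ 9/7 + 138.249ms (3/14)
8. 967.742ms @ 3/2 + 967.742ms (3/2)
9. 1935.484ms @ 3 + 276.498ms (3/7)
10. 2211.982ms @ 24/7 + 276.498ms (3/7)
11. 2488.479ms @ 27/7 + 552.995ms (6/7)
12. 3041.475ms @ 33/7 + 276.498ms (3/7)
13. 3317.972ms @ 36/7 + 276.498ms (3/7)
14. 3594.47ms @ 39/7 + 276.498ms (3/7)
15. 3870.968ms @ 6 + 387.097ms (3/5)
16. 4258.065ms @ 33/5 + 387.097ms (3/5)
17. 4645.161ms @ 36/5 + 387.097ms (3/5)
18. 5032.258ms @ 39/5 + 387.097ms (3/5)
19. 5419.355ms @ 42/5 + 387.097ms (3/5)
20. 5806.452ms @ 9 + 967.742ms (3/2)
21. 6774.194ms @ 21/2 + 967.742ms (3/2)

note 18 onset = 39/5b = 5032.258ms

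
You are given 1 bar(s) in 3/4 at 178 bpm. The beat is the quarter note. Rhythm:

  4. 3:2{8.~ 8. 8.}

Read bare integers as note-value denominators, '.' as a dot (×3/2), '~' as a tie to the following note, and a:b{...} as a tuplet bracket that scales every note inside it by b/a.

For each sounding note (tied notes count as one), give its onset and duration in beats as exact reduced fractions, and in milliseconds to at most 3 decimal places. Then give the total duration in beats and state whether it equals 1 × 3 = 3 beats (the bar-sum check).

1) 0.0ms=0b +505.618ms=3/2b
2) 505.618ms=3/2b +337.079ms=1b
3) 842.697ms=5/2b +168.539ms=1/2b
Σ=3b of 3 (178bpm 3/4) — PASS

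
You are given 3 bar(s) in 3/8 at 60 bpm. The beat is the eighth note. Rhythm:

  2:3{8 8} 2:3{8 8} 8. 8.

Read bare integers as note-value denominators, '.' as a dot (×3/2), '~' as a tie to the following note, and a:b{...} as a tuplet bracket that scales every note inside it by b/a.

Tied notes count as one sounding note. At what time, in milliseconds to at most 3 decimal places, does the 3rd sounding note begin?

1. 0.0ms @ 0 + 1500.0ms (3/2)
2. 1500.0ms @ 3/2 + 1500.0ms (3/2)
3. 3000.0ms @ 3 + 1500.0ms (3/2)
4. 4500.0ms @ 9/2 + 1500.0ms (3/2)
5. 6000.0ms @ 6 + 1500.0ms (3/2)
6. 7500.0ms @ 15/2 + 1500.0ms (3/2)

note 3 onset = 3b = 3000.0ms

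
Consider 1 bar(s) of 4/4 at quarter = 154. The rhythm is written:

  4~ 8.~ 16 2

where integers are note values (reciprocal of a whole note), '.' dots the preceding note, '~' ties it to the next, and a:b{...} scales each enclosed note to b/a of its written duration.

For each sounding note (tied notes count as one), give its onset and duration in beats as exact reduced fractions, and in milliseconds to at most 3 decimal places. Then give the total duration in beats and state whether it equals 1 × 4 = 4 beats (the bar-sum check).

1) 0.0ms=0b +779.221ms=2b
2) 779.221ms=2b +779.221ms=2b
Σ=4b of 4 (154bpm 4/4) — PASS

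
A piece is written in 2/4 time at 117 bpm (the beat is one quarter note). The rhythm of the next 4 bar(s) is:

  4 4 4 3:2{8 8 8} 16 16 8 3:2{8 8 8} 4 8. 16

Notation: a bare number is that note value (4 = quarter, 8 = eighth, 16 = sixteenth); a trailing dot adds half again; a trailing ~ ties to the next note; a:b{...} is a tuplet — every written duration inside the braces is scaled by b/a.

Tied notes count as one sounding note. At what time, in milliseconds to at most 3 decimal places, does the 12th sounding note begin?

1. 0.0ms @ 0 + 512.821ms (1)
2. 512.821ms @ 1 + 512.821ms (1)
3. 1025.641ms @ 2 + 512.821ms (1)
4. 1538.462ms @ 3 + 170.94ms (1/3)
5. 1709.402ms @ 10/3 + 170.94ms (1/3)
6. 1880.342ms @ 11/3 + 170.94ms (1/3)
7. 2051.282ms @ 4 + 128.205ms (1/4)
8. 2179.487ms @ 17/4 + 128.205ms (1/4)
9. 2307.692ms @ 9/2 + 256.41ms (1/2)
10. 2564.103ms @ 5 + 170.94ms (1/3)
11. 2735.043ms @ 16/3 + 170.94ms (1/3)
12. 2905.983ms @ 17/3 + 170.94ms (1/3)
13. 3076.923ms @ 6 + 512.821ms (1)
14. 3589.744ms @ 7 + 384.615ms (3/4)
15. 3974.359ms @ 31/4 + 128.205ms (1/4)

note 12 onset = 17/3b = 2905.983ms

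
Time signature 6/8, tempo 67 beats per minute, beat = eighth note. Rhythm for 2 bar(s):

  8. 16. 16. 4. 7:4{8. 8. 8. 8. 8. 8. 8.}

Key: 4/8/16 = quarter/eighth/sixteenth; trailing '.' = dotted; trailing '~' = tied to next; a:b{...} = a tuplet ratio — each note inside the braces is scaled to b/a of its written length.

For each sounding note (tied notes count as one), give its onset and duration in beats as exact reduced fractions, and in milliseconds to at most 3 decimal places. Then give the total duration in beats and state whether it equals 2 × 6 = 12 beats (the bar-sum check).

1) 0.0ms=0b +1343.284ms=3/2b
2) 1343.284ms=3/2b +671.642ms=3/4b
3) 2014.925ms=9/4b +671.642ms=3/4b
4) 2686.567ms=3b +2686.567ms=3b
5) 5373.134ms=6b +767.591ms=6/7b
6) 6140.725ms=48/7b +767.591ms=6/7b
7) 6908.316ms=54/7b +767.591ms=6/7b
8) 7675.906ms=60/7b +767.591ms=6/7b
9) 8443.497ms=66/7b +767.591ms=6/7b
10) 9211.087ms=72/7b +767.591ms=6/7b
11) 9978.678ms=78/7b +767.591ms=6/7b
Σ=12b of 12 (67bpm 6/8) — PASS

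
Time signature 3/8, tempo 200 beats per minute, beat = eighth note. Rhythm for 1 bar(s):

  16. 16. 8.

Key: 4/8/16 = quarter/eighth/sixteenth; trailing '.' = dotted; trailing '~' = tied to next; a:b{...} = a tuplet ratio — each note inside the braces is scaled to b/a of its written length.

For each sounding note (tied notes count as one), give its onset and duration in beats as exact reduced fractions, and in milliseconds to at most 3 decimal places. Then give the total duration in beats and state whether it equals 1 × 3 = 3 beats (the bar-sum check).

1) 0.0ms=0b +225.0ms=3/4b
2) 225.0ms=3/4b +225.0ms=3/4b
3) 450.0ms=3/2b +450.0ms=3/2b
Σ=3b of 3 (200bpm 3/8) — PASS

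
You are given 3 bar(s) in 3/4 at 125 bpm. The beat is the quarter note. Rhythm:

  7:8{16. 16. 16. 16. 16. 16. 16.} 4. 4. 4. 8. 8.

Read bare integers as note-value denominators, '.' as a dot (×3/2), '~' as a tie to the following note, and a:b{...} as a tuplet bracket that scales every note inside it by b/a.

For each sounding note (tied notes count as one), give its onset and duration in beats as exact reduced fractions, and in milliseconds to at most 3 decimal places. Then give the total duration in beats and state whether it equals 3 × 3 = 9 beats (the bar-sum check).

1) 0.0ms=0b +205.714ms=3/7b
2) 205.714ms=3/7b +205.714ms=3/7b
3) 411.429ms=6/7b +205.714ms=3/7b
4) 617.143ms=9/7b +205.714ms=3/7b
5) 822.857ms=12/7b +205.714ms=3/7b
6) 1028.571ms=15/7b +205.714ms=3/7b
7) 1234.286ms=18/7b +205.714ms=3/7b
8) 1440.0ms=3b +720.0ms=3/2b
9) 2160.0ms=9/2b +720.0ms=3/2b
10) 2880.0ms=6b +720.0ms=3/2b
11) 3600.0ms=15/2b +360.0ms=3/4b
12) 3960.0ms=33/4b +360.0ms=3/4b
Σ=9b of 9 (125bpm 3/4) — PASS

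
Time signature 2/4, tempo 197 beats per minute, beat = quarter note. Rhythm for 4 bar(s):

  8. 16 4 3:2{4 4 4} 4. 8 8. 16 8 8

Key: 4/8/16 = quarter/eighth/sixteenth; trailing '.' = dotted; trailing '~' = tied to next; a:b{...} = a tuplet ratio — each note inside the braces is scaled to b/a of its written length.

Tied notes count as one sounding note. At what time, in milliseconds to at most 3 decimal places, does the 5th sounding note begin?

1. 0.0ms @ 0 + 228.426ms (3/4)
2. 228.426ms @ 3/4 + 76.142ms (1/4)
3. 304.569ms @ 1 + 304.569ms (1)
4. 609.137ms @ 2 + 203.046ms (2/3)
5. 812.183ms @ 8/3 + 203.046ms (2/3)
6. 1015.228ms @ 10/3 + 203.046ms (2/3)
7. 1218.274ms @ 4 + 456.853ms (3/2)
8. 1675.127ms @ 11/2 + 152.284ms (1/2)
9. 1827.411ms @ 6 + 228.426ms (3/4)
10. 2055.838ms @ 27/4 + 76.142ms (1/4)
11. 2131.98ms @ 7 + 152.284ms (1/2)
12. 2284.264ms @ 15/2 + 152.284ms (1/2)

note 5 onset = 8/3b = 812.183ms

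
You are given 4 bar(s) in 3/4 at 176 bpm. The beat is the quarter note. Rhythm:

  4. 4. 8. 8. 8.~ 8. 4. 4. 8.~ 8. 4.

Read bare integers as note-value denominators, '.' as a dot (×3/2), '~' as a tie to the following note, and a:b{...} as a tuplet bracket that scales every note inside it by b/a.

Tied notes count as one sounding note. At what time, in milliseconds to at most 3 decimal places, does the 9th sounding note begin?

note 9 onset = 21/2b = 3579.545ms

1. 0.0ms @ 0 + 511.364ms (3/2)
2. 511.364ms @ 3/2 + 511.364ms (3/2)
3. 1022.727ms @ 3 + 255.682ms (3/4)
4. 1278.409ms @ 15/4 + 255.682ms (3/4)
5. 1534.091ms @ 9/2 + 511.364ms (3/2)
6. 2045.455ms @ 6 + 511.364ms (3/2)
7. 2556.818ms @ 15/2 + 511.364ms (3/2)
8. 3068.182ms @ 9 + 511.364ms (3/2)
9. 3579.545ms @ 21/2 + 511.364ms (3/2)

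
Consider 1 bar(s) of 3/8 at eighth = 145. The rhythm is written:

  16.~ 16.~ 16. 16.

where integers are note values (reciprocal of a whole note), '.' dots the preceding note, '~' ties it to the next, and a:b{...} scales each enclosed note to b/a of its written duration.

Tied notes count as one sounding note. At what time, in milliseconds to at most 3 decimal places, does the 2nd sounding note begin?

1. 0.0ms @ 0 + 931.034ms (9/4)
2. 931.034ms @ 9/4 + 310.345ms (3/4)

note 2 onset = 9/4b = 931.034ms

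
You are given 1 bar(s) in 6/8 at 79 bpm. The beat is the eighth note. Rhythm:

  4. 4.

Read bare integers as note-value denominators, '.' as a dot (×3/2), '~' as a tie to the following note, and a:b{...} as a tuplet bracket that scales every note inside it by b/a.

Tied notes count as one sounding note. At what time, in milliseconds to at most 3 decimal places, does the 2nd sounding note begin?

1. 0.0ms @ 0 + 2278.481ms (3)
2. 2278.481ms @ 3 + 2278.481ms (3)

note 2 onset = 3b = 2278.481ms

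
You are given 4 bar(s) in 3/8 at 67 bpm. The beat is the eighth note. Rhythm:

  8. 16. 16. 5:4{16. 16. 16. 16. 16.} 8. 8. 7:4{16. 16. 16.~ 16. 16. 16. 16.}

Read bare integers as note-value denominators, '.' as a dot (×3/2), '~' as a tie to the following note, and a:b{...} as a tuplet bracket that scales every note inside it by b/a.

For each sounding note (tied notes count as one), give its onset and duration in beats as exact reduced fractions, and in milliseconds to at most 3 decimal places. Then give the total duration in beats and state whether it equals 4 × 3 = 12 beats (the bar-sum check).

1) 0.0ms=0b +1343.284ms=3/2b
2) 1343.284ms=3/2b +671.642ms=3/4b
3) 2014.925ms=9/4b +671.642ms=3/4b
4) 2686.567ms=3b +537.313ms=3/5b
5) 3223.881ms=18/5b +537.313ms=3/5b
6) 3761.194ms=21/5b +537.313ms=3/5b
7) 4298.507ms=24/5b +537.313ms=3/5b
8) 4835.821ms=27/5b +537.313ms=3/5b
9) 5373.134ms=6b +1343.284ms=3/2b
10) 6716.418ms=15/2b +1343.284ms=3/2b
11) 8059.701ms=9b +383.795ms=3/7b
12) 8443.497ms=66/7b +383.795ms=3/7b
13) 8827.292ms=69/7b +767.591ms=6/7b
14) 9594.883ms=75/7b +383.795ms=3/7b
15) 9978.678ms=78/7b +383.795ms=3/7b
16) 10362.473ms=81/7b +383.795ms=3/7b
Σ=12b of 12 (67bpm 3/8) — PASS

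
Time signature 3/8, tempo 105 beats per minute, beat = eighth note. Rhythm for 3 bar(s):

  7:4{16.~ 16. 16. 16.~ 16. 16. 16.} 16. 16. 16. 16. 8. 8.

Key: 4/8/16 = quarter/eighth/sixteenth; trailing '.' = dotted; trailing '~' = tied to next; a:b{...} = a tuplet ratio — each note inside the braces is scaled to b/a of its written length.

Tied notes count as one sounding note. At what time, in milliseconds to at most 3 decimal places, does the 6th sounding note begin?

note 6 onset = 3b = 1714.286ms

1. 0.0ms @ 0 + 489.796ms (6/7)
2. 489.796ms @ 6/7 + 244.898ms (3/7)
3. 734.694ms @ 9/7 + 489.796ms (6/7)
4. 1224.49ms @ 15/7 + 244.898ms (3/7)
5. 1469.388ms @ 18/7 + 244.898ms (3/7)
6. 1714.286ms @ 3 + 428.571ms (3/4)
7. 2142.857ms @ 15/4 + 428.571ms (3/4)
8. 2571.429ms @ 9/2 + 428.571ms (3/4)
9. 3000.0ms @ 21/4 + 428.571ms (3/4)
10. 3428.571ms @ 6 + 857.143ms (3/2)
11. 4285.714ms @ 15/2 + 857.143ms (3/2)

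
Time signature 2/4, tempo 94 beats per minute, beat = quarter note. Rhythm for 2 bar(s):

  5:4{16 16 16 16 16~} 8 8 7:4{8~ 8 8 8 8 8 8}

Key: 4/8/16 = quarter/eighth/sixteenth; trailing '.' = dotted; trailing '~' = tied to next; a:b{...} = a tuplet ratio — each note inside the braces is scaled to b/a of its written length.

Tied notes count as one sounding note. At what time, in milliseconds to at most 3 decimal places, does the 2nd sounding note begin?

1. 0.0ms @ 0 + 127.66ms (1/5)
2. 127.66ms @ 1/5 + 127.66ms (1/5)
3. 255.319ms @ 2/5 + 127.66ms (1/5)
4. 382.979ms @ 3/5 + 127.66ms (1/5)
5. 510.638ms @ 4/5 + 446.809ms (7/10)
6. 957.447ms @ 3/2 + 319.149ms (1/2)
7. 1276.596ms @ 2 + 364.742ms (4/7)
8. 1641.337ms @ 18/7 + 182.371ms (2/7)
9. 1823.708ms @ 20/7 + 182.371ms (2/7)
10. 2006.079ms @ 22/7 + 182.371ms (2/7)
11. 2188.45ms @ 24/7 + 182.371ms (2/7)
12. 2370.821ms @ 26/7 + 182.371ms (2/7)

note 2 onset = 1/5b = 127.66ms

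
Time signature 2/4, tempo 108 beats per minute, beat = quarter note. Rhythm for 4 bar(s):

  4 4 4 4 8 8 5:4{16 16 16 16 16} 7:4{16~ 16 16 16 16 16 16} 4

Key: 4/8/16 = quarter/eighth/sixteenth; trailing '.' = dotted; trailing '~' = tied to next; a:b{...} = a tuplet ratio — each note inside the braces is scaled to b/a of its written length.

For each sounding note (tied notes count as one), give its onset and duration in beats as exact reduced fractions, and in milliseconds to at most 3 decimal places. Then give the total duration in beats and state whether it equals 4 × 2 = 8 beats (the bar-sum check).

1) 0.0ms=0b +555.556ms=1b
2) 555.556ms=1b +555.556ms=1b
3) 1111.111ms=2b +555.556ms=1b
4) 1666.667ms=3b +555.556ms=1b
5) 2222.222ms=4b +277.778ms=1/2b
6) 2500.0ms=9/2b +277.778ms=1/2b
7) 2777.778ms=5b +111.111ms=1/5b
8) 2888.889ms=26/5b +111.111ms=1/5b
9) 3000.0ms=27/5b +111.111ms=1/5b
10) 3111.111ms=28/5b +111.111ms=1/5b
11) 3222.222ms=29/5b +111.111ms=1/5b
12) 3333.333ms=6b +158.73ms=2/7b
13) 3492.063ms=44/7b +79.365ms=1/7b
14) 3571.429ms=45/7b +79.365ms=1/7b
15) 3650.794ms=46/7b +79.365ms=1/7b
16) 3730.159ms=47/7b +79.365ms=1/7b
17) 3809.524ms=48/7b +79.365ms=1/7b
18) 3888.889ms=7b +555.556ms=1b
Σ=8b of 8 (108bpm 2/4) — PASS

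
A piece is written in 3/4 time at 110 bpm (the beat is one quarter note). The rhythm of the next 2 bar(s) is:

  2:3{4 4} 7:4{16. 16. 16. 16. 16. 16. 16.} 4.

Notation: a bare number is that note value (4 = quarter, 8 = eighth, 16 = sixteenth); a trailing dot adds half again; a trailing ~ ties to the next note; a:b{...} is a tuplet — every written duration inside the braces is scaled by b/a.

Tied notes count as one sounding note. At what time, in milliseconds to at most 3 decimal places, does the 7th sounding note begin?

1. 0.0ms @ 0 + 818.182ms (3/2)
2. 818.182ms @ 3/2 + 818.182ms (3/2)
3. 1636.364ms @ 3 + 116.883ms (3/14)
4. 1753.247ms @ 45/14 + 116.883ms (3/14)
5. 1870.13ms @ 24/7 + 116.883ms (3/14)
6. 1987.013ms @ 51/14 + 116.883ms (3/14)
7. 2103.896ms @ 27/7 + 116.883ms (3/14)
8. 2220.779ms @ 57/14 + 116.883ms (3/14)
9. 2337.662ms @ 30/7 + 116.883ms (3/14)
10. 2454.545ms @ 9/2 + 818.182ms (3/2)

note 7 onset = 27/7b = 2103.896ms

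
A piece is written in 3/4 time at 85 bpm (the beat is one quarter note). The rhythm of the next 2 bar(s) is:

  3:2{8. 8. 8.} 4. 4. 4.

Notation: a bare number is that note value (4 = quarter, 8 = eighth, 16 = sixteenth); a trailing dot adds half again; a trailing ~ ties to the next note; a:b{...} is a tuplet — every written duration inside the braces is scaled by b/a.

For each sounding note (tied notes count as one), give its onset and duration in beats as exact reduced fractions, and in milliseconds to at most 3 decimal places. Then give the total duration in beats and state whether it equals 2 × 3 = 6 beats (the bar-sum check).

1) 0.0ms=0b +352.941ms=1/2b
2) 352.941ms=1/2b +352.941ms=1/2b
3) 705.882ms=1b +352.941ms=1/2b
4) 1058.824ms=3/2b +1058.824ms=3/2b
5) 2117.647ms=3b +1058.824ms=3/2b
6) 3176.471ms=9/2b +1058.824ms=3/2b
Σ=6b of 6 (85bpm 3/4) — PASS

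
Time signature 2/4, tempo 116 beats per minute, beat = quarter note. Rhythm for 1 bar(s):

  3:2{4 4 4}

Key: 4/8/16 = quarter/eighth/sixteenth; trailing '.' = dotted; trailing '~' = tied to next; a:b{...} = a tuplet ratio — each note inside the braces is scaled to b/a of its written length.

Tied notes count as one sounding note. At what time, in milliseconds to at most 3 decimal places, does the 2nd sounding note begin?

note 2 onset = 2/3b = 344.828ms

1. 0.0ms @ 0 + 344.828ms (2/3)
2. 344.828ms @ 2/3 + 344.828ms (2/3)
3. 689.655ms @ 4/3 + 344.828ms (2/3)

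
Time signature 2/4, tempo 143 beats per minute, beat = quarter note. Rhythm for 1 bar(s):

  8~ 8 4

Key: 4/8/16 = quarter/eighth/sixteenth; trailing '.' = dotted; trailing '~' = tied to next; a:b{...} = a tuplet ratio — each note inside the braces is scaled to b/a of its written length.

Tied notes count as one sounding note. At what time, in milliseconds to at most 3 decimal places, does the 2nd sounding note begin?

note 2 onset = 1b = 419.58ms

1. 0.0ms @ 0 + 419.58ms (1)
2. 419.58ms @ 1 + 419.58ms (1)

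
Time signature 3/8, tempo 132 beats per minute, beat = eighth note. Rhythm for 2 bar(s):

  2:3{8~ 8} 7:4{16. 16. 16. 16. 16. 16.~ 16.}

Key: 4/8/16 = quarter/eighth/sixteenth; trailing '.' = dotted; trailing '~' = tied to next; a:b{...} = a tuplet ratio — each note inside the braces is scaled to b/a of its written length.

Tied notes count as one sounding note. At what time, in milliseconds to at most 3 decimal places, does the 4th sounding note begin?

note 4 onset = 27/7b = 1753.247ms

1. 0.0ms @ 0 + 1363.636ms (3)
2. 1363.636ms @ 3 + 194.805ms (3/7)
3. 1558.442ms @ 24/7 + 194.805ms (3/7)
4. 1753.247ms @ 27/7 + 194.805ms (3/7)
5. 1948.052ms @ 30/7 + 194.805ms (3/7)
6. 2142.857ms @ 33/7 + 194.805ms (3/7)
7. 2337.662ms @ 36/7 + 389.61ms (6/7)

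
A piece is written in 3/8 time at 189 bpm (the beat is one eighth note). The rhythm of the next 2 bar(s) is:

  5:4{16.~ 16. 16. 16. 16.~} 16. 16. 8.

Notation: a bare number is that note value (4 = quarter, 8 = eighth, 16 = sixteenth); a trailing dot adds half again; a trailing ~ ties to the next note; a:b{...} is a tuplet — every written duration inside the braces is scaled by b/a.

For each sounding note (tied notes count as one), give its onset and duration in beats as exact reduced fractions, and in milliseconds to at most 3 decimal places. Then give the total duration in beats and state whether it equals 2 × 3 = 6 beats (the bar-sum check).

1) 0.0ms=0b +380.952ms=6/5b
2) 380.952ms=6/5b +190.476ms=3/5b
3) 571.429ms=9/5b +190.476ms=3/5b
4) 761.905ms=12/5b +428.571ms=27/20b
5) 1190.476ms=15/4b +238.095ms=3/4b
6) 1428.571ms=9/2b +476.19ms=3/2b
Σ=6b of 6 (189bpm 3/8) — PASS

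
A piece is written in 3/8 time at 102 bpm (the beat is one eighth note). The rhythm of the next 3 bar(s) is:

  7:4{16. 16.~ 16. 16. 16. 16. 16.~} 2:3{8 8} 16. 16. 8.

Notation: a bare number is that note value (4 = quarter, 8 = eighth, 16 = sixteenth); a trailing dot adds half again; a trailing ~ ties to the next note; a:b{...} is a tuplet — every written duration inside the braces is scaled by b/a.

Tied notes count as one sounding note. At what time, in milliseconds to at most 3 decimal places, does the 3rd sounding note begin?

note 3 onset = 9/7b = 756.303ms

1. 0.0ms @ 0 + 252.101ms (3/7)
2. 252.101ms @ 3/7 + 504.202ms (6/7)
3. 756.303ms @ 9/7 + 252.101ms (3/7)
4. 1008.403ms @ 12/7 + 252.101ms (3/7)
5. 1260.504ms @ 15/7 + 252.101ms (3/7)
6. 1512.605ms @ 18/7 + 1134.454ms (27/14)
7. 2647.059ms @ 9/2 + 882.353ms (3/2)
8. 3529.412ms @ 6 + 441.176ms (3/4)
9. 3970.588ms @ 27/4 + 441.176ms (3/4)
10. 4411.765ms @ 15/2 + 882.353ms (3/2)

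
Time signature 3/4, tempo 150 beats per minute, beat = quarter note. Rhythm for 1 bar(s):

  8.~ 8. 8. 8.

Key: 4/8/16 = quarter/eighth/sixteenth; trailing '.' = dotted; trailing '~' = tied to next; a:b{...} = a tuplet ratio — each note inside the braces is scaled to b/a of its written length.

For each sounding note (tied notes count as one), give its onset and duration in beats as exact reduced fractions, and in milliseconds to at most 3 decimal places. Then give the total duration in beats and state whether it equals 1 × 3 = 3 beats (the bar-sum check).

1) 0.0ms=0b +600.0ms=3/2b
2) 600.0ms=3/2b +300.0ms=3/4b
3) 900.0ms=9/4b +300.0ms=3/4b
Σ=3b of 3 (150bpm 3/4) — PASS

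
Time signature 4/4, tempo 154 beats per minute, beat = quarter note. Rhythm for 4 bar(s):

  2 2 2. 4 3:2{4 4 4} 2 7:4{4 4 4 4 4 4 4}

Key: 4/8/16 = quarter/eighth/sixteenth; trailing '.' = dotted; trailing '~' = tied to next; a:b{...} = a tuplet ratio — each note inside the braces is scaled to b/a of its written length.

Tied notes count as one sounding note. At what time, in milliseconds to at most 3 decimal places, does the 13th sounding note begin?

1. 0.0ms @ 0 + 779.221ms (2)
2. 779.221ms @ 2 + 779.221ms (2)
3. 1558.442ms @ 4 + 1168.831ms (3)
4. 2727.273ms @ 7 + 389.61ms (1)
5. 3116.883ms @ 8 + 259.74ms (2/3)
6. 3376.623ms @ 26/3 + 259.74ms (2/3)
7. 3636.364ms @ 28/3 + 259.74ms (2/3)
8. 3896.104ms @ 10 + 779.221ms (2)
9. 4675.325ms @ 12 + 222.635ms (4/7)
10. 4897.959ms @ 88/7 + 222.635ms (4/7)
11. 5120.594ms @ 92/7 + 222.635ms (4/7)
12. 5343.228ms @ 96/7 + 222.635ms (4/7)
13. 5565.863ms @ 100/7 + 222.635ms (4/7)
14. 5788.497ms @ 104/7 + 222.635ms (4/7)
15. 6011.132ms @ 108/7 + 222.635ms (4/7)

note 13 onset = 100/7b = 5565.863ms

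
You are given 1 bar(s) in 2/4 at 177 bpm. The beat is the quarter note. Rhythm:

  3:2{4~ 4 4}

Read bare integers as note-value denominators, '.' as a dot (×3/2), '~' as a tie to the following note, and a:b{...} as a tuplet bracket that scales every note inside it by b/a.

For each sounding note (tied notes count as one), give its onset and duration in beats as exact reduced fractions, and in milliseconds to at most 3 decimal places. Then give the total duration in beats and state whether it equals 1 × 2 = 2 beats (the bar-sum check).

1) 0.0ms=0b +451.977ms=4/3b
2) 451.977ms=4/3b +225.989ms=2/3b
Σ=2b of 2 (177bpm 2/4) — PASS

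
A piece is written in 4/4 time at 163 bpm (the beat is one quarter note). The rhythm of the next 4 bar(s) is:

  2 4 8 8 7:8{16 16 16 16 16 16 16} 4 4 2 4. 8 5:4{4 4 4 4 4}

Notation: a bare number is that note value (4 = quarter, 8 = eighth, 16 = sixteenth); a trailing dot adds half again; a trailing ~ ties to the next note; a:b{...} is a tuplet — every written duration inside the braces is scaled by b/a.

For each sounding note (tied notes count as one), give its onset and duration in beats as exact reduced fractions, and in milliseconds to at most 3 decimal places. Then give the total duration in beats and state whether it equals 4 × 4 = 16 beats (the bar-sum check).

1) 0.0ms=0b +736.196ms=2b
2) 736.196ms=2b +368.098ms=1b
3) 1104.294ms=3b +184.049ms=1/2b
4) 1288.344ms=7/2b +184.049ms=1/2b
5) 1472.393ms=4b +105.171ms=2/7b
6) 1577.564ms=30/7b +105.171ms=2/7b
7) 1682.734ms=32/7b +105.171ms=2/7b
8) 1787.905ms=34/7b +105.171ms=2/7b
9) 1893.076ms=36/7b +105.171ms=2/7b
10) 1998.247ms=38/7b +105.171ms=2/7b
11) 2103.418ms=40/7b +105.171ms=2/7b
12) 2208.589ms=6b +368.098ms=1b
13) 2576.687ms=7b +368.098ms=1b
14) 2944.785ms=8b +736.196ms=2b
15) 3680.982ms=10b +552.147ms=3/2b
16) 4233.129ms=23/2b +184.049ms=1/2b
17) 4417.178ms=12b +294.479ms=4/5b
18) 4711.656ms=64/5b +294.479ms=4/5b
19) 5006.135ms=68/5b +294.479ms=4/5b
20) 5300.613ms=72/5b +294.479ms=4/5b
21) 5595.092ms=76/5b +294.479ms=4/5b
Σ=16b of 16 (163bpm 4/4) — PASS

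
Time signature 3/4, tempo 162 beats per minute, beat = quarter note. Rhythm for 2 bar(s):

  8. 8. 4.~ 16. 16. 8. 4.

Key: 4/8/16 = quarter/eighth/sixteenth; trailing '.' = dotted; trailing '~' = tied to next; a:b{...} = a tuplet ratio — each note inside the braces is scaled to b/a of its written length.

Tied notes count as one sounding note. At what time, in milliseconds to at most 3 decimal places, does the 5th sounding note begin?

1. 0.0ms @ 0 + 277.778ms (3/4)
2. 277.778ms @ 3/4 + 277.778ms (3/4)
3. 555.556ms @ 3/2 + 694.444ms (15/8)
4. 1250.0ms @ 27/8 + 138.889ms (3/8)
5. 1388.889ms @ 15/4 + 277.778ms (3/4)
6. 1666.667ms @ 9/2 + 555.556ms (3/2)

note 5 onset = 15/4b = 1388.889ms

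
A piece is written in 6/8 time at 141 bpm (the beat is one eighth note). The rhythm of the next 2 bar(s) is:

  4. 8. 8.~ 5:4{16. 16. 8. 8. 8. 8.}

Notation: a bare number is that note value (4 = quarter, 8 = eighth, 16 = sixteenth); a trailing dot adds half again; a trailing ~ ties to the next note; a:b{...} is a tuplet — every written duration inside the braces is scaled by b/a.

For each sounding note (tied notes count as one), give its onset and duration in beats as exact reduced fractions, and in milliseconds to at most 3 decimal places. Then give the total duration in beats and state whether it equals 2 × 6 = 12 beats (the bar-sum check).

1) 0.0ms=0b +1276.596ms=3b
2) 1276.596ms=3b +638.298ms=3/2b
3) 1914.894ms=9/2b +893.617ms=21/10b
4) 2808.511ms=33/5b +255.319ms=3/5b
5) 3063.83ms=36/5b +510.638ms=6/5b
6) 3574.468ms=42/5b +510.638ms=6/5b
7) 4085.106ms=48/5b +510.638ms=6/5b
8) 4595.745ms=54/5b +510.638ms=6/5b
Σ=12b of 12 (141bpm 6/8) — PASS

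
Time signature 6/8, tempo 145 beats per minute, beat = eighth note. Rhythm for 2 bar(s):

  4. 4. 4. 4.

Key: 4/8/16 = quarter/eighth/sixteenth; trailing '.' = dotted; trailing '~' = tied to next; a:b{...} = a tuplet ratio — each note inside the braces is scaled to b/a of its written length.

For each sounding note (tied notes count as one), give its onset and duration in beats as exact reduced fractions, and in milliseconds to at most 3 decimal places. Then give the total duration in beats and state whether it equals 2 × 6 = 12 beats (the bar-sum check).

1) 0.0ms=0b +1241.379ms=3b
2) 1241.379ms=3b +1241.379ms=3b
3) 2482.759ms=6b +1241.379ms=3b
4) 3724.138ms=9b +1241.379ms=3b
Σ=12b of 12 (145bpm 6/8) — PASS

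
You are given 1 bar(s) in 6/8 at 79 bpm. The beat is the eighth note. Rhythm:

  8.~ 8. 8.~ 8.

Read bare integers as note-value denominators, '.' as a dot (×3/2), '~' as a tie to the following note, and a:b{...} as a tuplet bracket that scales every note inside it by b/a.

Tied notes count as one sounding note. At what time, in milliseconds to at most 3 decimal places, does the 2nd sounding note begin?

note 2 onset = 3b = 2278.481ms

1. 0.0ms @ 0 + 2278.481ms (3)
2. 2278.481ms @ 3 + 2278.481ms (3)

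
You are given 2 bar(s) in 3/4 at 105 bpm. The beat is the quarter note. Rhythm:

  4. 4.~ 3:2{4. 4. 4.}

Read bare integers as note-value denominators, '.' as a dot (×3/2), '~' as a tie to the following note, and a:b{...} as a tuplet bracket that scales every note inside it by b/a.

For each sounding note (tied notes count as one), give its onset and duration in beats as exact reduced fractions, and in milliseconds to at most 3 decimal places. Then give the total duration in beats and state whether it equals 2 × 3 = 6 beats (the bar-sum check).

1) 0.0ms=0b +857.143ms=3/2b
2) 857.143ms=3/2b +1428.571ms=5/2b
3) 2285.714ms=4b +571.429ms=1b
4) 2857.143ms=5b +571.429ms=1b
Σ=6b of 6 (105bpm 3/4) — PASS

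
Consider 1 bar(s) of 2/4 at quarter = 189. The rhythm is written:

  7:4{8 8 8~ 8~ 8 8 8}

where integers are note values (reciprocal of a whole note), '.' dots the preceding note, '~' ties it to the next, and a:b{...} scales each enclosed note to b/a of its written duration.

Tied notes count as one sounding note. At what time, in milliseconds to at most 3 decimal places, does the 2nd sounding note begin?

1. 0.0ms @ 0 + 90.703ms (2/7)
2. 90.703ms @ 2/7 + 90.703ms (2/7)
3. 181.406ms @ 4/7 + 272.109ms (6/7)
4. 453.515ms @ 10/7 + 90.703ms (2/7)
5. 544.218ms @ 12/7 + 90.703ms (2/7)

note 2 onset = 2/7b = 90.703ms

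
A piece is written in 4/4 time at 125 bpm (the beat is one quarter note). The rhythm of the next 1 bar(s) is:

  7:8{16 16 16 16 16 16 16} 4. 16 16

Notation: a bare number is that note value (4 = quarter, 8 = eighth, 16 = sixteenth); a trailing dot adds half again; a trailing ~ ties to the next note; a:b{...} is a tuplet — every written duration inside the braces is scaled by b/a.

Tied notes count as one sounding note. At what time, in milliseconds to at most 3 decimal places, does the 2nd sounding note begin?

note 2 onset = 2/7b = 137.143ms

1. 0.0ms @ 0 + 137.143ms (2/7)
2. 137.143ms @ 2/7 + 137.143ms (2/7)
3. 274.286ms @ 4/7 + 137.143ms (2/7)
4. 411.429ms @ 6/7 + 137.143ms (2/7)
5. 548.571ms @ 8/7 + 137.143ms (2/7)
6. 685.714ms @ 10/7 + 137.143ms (2/7)
7. 822.857ms @ 12/7 + 137.143ms (2/7)
8. 960.0ms @ 2 + 720.0ms (3/2)
9. 1680.0ms @ 7/2 + 120.0ms (1/4)
10. 1800.0ms @ 15/4 + 120.0ms (1/4)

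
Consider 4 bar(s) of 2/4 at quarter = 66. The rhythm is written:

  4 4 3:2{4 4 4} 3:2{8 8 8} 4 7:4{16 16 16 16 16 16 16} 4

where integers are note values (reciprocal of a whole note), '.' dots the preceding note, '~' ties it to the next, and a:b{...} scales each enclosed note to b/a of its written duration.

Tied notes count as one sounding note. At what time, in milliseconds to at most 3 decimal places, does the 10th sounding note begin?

note 10 onset = 6b = 5454.545ms

1. 0.0ms @ 0 + 909.091ms (1)
2. 909.091ms @ 1 + 909.091ms (1)
3. 1818.182ms @ 2 + 606.061ms (2/3)
4. 2424.242ms @ 8/3 + 606.061ms (2/3)
5. 3030.303ms @ 10/3 + 606.061ms (2/3)
6. 3636.364ms @ 4 + 303.03ms (1/3)
7. 3939.394ms @ 13/3 + 303.03ms (1/3)
8. 4242.424ms @ 14/3 + 303.03ms (1/3)
9. 4545.455ms @ 5 + 909.091ms (1)
10. 5454.545ms @ 6 + 129.87ms (1/7)
11. 5584.416ms @ 43/7 + 129.87ms (1/7)
12. 5714.286ms @ 44/7 + 129.87ms (1/7)
13. 5844.156ms @ 45/7 + 129.87ms (1/7)
14. 5974.026ms @ 46/7 + 129.87ms (1/7)
15. 6103.896ms @ 47/7 + 129.87ms (1/7)
16. 6233.766ms @ 48/7 + 129.87ms (1/7)
17. 6363.636ms @ 7 + 909.091ms (1)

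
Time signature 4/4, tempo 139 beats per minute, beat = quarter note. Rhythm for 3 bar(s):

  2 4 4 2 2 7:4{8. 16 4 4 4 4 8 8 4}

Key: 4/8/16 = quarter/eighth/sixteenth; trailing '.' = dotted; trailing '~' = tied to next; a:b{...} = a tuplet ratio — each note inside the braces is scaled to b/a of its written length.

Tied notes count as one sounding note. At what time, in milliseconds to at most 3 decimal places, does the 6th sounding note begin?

1. 0.0ms @ 0 + 863.309ms (2)
2. 863.309ms @ 2 + 431.655ms (1)
3. 1294.964ms @ 3 + 431.655ms (1)
4. 1726.619ms @ 4 + 863.309ms (2)
5. 2589.928ms @ 6 + 863.309ms (2)
6. 3453.237ms @ 8 + 184.995ms (3/7)
7. 3638.232ms @ 59/7 + 61.665ms (1/7)
8. 3699.897ms @ 60/7 + 246.66ms (4/7)
9. 3946.557ms @ 64/7 + 246.66ms (4/7)
10. 4193.217ms @ 68/7 + 246.66ms (4/7)
11. 4439.877ms @ 72/7 + 246.66ms (4/7)
12. 4686.536ms @ 76/7 + 123.33ms (2/7)
13. 4809.866ms @ 78/7 + 123.33ms (2/7)
14. 4933.196ms @ 80/7 + 246.66ms (4/7)

note 6 onset = 8b = 3453.237ms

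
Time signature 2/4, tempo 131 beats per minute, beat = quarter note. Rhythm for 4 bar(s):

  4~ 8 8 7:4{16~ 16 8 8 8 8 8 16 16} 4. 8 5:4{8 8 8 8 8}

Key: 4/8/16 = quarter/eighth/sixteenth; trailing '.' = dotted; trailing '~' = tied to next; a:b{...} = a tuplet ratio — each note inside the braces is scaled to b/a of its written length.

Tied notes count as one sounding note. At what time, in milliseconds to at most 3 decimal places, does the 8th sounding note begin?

1. 0.0ms @ 0 + 687.023ms (3/2)
2. 687.023ms @ 3/2 + 229.008ms (1/2)
3. 916.031ms @ 2 + 130.862ms (2/7)
4. 1046.892ms @ 16/7 + 130.862ms (2/7)
5. 1177.754ms @ 18/7 + 130.862ms (2/7)
6. 1308.615ms @ 20/7 + 130.862ms (2/7)
7. 1439.477ms @ 22/7 + 130.862ms (2/7)
8. 1570.338ms @ 24/7 + 130.862ms (2/7)
9. 1701.2ms @ 26/7 + 65.431ms (1/7)
10. 1766.63ms @ 27/7 + 65.431ms (1/7)
11. 1832.061ms @ 4 + 687.023ms (3/2)
12. 2519.084ms @ 11/2 + 229.008ms (1/2)
13. 2748.092ms @ 6 + 183.206ms (2/5)
14. 2931.298ms @ 32/5 + 183.206ms (2/5)
15. 3114.504ms @ 34/5 + 183.206ms (2/5)
16. 3297.71ms @ 36/5 + 183.206ms (2/5)
17. 3480.916ms @ 38/5 + 183.206ms (2/5)

note 8 onset = 24/7b = 1570.338ms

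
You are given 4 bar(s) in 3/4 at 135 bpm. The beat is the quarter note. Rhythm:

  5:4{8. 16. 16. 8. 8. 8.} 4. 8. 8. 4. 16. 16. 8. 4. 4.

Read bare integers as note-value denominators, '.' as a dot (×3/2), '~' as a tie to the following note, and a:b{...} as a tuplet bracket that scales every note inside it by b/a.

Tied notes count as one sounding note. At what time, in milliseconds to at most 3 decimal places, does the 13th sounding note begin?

1. 0.0ms @ 0 + 266.667ms (3/5)
2. 266.667ms @ 3/5 + 133.333ms (3/10)
3. 400.0ms @ 9/10 + 133.333ms (3/10)
4. 533.333ms @ 6/5 + 266.667ms (3/5)
5. 800.0ms @ 9/5 + 266.667ms (3/5)
6. 1066.667ms @ 12/5 + 266.667ms (3/5)
7. 1333.333ms @ 3 + 666.667ms (3/2)
8. 2000.0ms @ 9/2 + 333.333ms (3/4)
9. 2333.333ms @ 21/4 + 333.333ms (3/4)
10. 2666.667ms @ 6 + 666.667ms (3/2)
11. 3333.333ms @ 15/2 + 166.667ms (3/8)
12. 3500.0ms @ 63/8 + 166.667ms (3/8)
13. 3666.667ms @ 33/4 + 333.333ms (3/4)
14. 4000.0ms @ 9 + 666.667ms (3/2)
15. 4666.667ms @ 21/2 + 666.667ms (3/2)

note 13 onset = 33/4b = 3666.667ms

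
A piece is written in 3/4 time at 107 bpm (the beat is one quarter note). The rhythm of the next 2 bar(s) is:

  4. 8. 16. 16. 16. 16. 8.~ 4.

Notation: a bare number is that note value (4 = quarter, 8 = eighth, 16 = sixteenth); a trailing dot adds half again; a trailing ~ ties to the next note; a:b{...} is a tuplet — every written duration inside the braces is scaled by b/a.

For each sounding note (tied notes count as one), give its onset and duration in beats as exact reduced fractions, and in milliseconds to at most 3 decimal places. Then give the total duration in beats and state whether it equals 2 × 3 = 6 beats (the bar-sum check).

1) 0.0ms=0b +841.121ms=3/2b
2) 841.121ms=3/2b +420.561ms=3/4b
3) 1261.682ms=9/4b +210.28ms=3/8b
4) 1471.963ms=21/8b +210.28ms=3/8b
5) 1682.243ms=3b +210.28ms=3/8b
6) 1892.523ms=27/8b +210.28ms=3/8b
7) 2102.804ms=15/4b +1261.682ms=9/4b
Σ=6b of 6 (107bpm 3/4) — PASS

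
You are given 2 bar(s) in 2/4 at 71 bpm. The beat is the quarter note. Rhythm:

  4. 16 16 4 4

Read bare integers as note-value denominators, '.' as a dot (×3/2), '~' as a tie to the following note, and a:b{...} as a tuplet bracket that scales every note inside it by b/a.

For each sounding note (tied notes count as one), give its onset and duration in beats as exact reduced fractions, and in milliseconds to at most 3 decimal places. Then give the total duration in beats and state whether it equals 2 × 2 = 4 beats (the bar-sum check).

1) 0.0ms=0b +1267.606ms=3/2b
2) 1267.606ms=3/2b +211.268ms=1/4b
3) 1478.873ms=7/4b +211.268ms=1/4b
4) 1690.141ms=2b +845.07ms=1b
5) 2535.211ms=3b +845.07ms=1b
Σ=4b of 4 (71bpm 2/4) — PASS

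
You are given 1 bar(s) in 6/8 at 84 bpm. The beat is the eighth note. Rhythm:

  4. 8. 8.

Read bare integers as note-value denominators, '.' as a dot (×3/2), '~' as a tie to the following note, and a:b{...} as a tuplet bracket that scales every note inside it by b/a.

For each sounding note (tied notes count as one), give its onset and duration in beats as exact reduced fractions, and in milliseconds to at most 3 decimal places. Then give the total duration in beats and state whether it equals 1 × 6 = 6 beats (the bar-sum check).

1) 0.0ms=0b +2142.857ms=3b
2) 2142.857ms=3b +1071.429ms=3/2b
3) 3214.286ms=9/2b +1071.429ms=3/2b
Σ=6b of 6 (84bpm 6/8) — PASS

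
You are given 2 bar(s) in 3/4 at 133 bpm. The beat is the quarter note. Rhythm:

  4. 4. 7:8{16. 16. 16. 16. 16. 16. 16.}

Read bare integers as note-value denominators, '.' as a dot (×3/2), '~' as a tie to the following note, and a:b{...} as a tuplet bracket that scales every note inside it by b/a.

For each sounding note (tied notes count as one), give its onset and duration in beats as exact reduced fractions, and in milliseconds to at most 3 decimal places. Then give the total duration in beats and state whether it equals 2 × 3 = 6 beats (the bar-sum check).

1) 0.0ms=0b +676.692ms=3/2b
2) 676.692ms=3/2b +676.692ms=3/2b
3) 1353.383ms=3b +193.34ms=3/7b
4) 1546.724ms=24/7b +193.34ms=3/7b
5) 1740.064ms=27/7b +193.34ms=3/7b
6) 1933.405ms=30/7b +193.34ms=3/7b
7) 2126.745ms=33/7b +193.34ms=3/7b
8) 2320.086ms=36/7b +193.34ms=3/7b
9) 2513.426ms=39/7b +193.34ms=3/7b
Σ=6b of 6 (133bpm 3/4) — PASS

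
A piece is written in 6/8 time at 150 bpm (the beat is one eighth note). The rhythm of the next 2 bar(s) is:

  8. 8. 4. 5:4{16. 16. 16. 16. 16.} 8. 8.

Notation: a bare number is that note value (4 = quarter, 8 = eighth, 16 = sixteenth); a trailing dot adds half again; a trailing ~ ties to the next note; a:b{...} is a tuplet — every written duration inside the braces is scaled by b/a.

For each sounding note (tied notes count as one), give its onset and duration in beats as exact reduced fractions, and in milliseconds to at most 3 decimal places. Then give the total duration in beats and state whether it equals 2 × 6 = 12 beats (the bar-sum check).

1) 0.0ms=0b +600.0ms=3/2b
2) 600.0ms=3/2b +600.0ms=3/2b
3) 1200.0ms=3b +1200.0ms=3b
4) 2400.0ms=6b +240.0ms=3/5b
5) 2640.0ms=33/5b +240.0ms=3/5b
6) 2880.0ms=36/5b +240.0ms=3/5b
7) 3120.0ms=39/5b +240.0ms=3/5b
8) 3360.0ms=42/5b +240.0ms=3/5b
9) 3600.0ms=9b +600.0ms=3/2b
10) 4200.0ms=21/2b +600.0ms=3/2b
Σ=12b of 12 (150bpm 6/8) — PASS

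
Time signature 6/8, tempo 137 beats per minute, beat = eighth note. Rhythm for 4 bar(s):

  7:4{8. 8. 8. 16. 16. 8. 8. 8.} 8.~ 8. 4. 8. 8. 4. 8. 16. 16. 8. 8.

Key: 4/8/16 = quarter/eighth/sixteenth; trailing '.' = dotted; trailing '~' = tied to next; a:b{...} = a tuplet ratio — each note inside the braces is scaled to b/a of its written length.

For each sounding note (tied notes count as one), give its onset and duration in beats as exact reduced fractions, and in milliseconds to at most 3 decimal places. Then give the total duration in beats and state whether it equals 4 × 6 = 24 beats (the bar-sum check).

1) 0.0ms=0b +375.391ms=6/7b
2) 375.391ms=6/7b +375.391ms=6/7b
3) 750.782ms=12/7b +375.391ms=6/7b
4) 1126.173ms=18/7b +187.696ms=3/7b
5) 1313.869ms=3b +187.696ms=3/7b
6) 1501.564ms=24/7b +375.391ms=6/7b
7) 1876.955ms=30/7b +375.391ms=6/7b
8) 2252.346ms=36/7b +375.391ms=6/7b
9) 2627.737ms=6b +1313.869ms=3b
10) 3941.606ms=9b +1313.869ms=3b
11) 5255.474ms=12b +656.934ms=3/2b
12) 5912.409ms=27/2b +656.934ms=3/2b
13) 6569.343ms=15b +1313.869ms=3b
14) 7883.212ms=18b +656.934ms=3/2b
15) 8540.146ms=39/2b +328.467ms=3/4b
16) 8868.613ms=81/4b +328.467ms=3/4b
17) 9197.08ms=21b +656.934ms=3/2b
18) 9854.015ms=45/2b +656.934ms=3/2b
Σ=24b of 24 (137bpm 6/8) — PASS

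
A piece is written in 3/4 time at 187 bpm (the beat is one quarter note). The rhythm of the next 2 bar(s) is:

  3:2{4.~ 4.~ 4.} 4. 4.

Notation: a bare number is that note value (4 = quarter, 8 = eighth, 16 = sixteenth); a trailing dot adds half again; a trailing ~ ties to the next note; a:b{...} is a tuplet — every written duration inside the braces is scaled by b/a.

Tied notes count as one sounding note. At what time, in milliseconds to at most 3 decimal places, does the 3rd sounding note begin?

note 3 onset = 9/2b = 1443.85ms

1. 0.0ms @ 0 + 962.567ms (3)
2. 962.567ms @ 3 + 481.283ms (3/2)
3. 1443.85ms @ 9/2 + 481.283ms (3/2)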